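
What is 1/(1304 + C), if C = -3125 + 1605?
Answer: -1/216 ≈ -0.0046296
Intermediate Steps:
C = -1520
1/(1304 + C) = 1/(1304 - 1520) = 1/(-216) = -1/216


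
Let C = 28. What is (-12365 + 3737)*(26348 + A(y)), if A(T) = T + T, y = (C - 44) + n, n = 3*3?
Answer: -227209752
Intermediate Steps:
n = 9
y = -7 (y = (28 - 44) + 9 = -16 + 9 = -7)
A(T) = 2*T
(-12365 + 3737)*(26348 + A(y)) = (-12365 + 3737)*(26348 + 2*(-7)) = -8628*(26348 - 14) = -8628*26334 = -227209752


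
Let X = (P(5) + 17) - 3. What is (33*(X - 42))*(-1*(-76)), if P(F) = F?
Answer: -57684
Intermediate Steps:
X = 19 (X = (5 + 17) - 3 = 22 - 3 = 19)
(33*(X - 42))*(-1*(-76)) = (33*(19 - 42))*(-1*(-76)) = (33*(-23))*76 = -759*76 = -57684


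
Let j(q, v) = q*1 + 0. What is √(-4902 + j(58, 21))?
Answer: 2*I*√1211 ≈ 69.599*I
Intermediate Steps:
j(q, v) = q (j(q, v) = q + 0 = q)
√(-4902 + j(58, 21)) = √(-4902 + 58) = √(-4844) = 2*I*√1211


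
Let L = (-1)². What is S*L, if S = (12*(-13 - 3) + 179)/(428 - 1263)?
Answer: 13/835 ≈ 0.015569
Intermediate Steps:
S = 13/835 (S = (12*(-16) + 179)/(-835) = (-192 + 179)*(-1/835) = -13*(-1/835) = 13/835 ≈ 0.015569)
L = 1
S*L = (13/835)*1 = 13/835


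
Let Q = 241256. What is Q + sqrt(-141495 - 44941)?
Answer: 241256 + 2*I*sqrt(46609) ≈ 2.4126e+5 + 431.78*I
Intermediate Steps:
Q + sqrt(-141495 - 44941) = 241256 + sqrt(-141495 - 44941) = 241256 + sqrt(-186436) = 241256 + 2*I*sqrt(46609)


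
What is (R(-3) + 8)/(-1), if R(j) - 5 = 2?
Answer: -15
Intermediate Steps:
R(j) = 7 (R(j) = 5 + 2 = 7)
(R(-3) + 8)/(-1) = (7 + 8)/(-1) = -1*15 = -15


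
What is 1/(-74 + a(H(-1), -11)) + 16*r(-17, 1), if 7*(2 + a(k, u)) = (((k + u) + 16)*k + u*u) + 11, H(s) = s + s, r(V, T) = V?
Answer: -15777/58 ≈ -272.02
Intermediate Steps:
H(s) = 2*s
a(k, u) = -3/7 + u²/7 + k*(16 + k + u)/7 (a(k, u) = -2 + ((((k + u) + 16)*k + u*u) + 11)/7 = -2 + (((16 + k + u)*k + u²) + 11)/7 = -2 + ((k*(16 + k + u) + u²) + 11)/7 = -2 + ((u² + k*(16 + k + u)) + 11)/7 = -2 + (11 + u² + k*(16 + k + u))/7 = -2 + (11/7 + u²/7 + k*(16 + k + u)/7) = -3/7 + u²/7 + k*(16 + k + u)/7)
1/(-74 + a(H(-1), -11)) + 16*r(-17, 1) = 1/(-74 + (-3/7 + (2*(-1))²/7 + (⅐)*(-11)² + 16*(2*(-1))/7 + (⅐)*(2*(-1))*(-11))) + 16*(-17) = 1/(-74 + (-3/7 + (⅐)*(-2)² + (⅐)*121 + (16/7)*(-2) + (⅐)*(-2)*(-11))) - 272 = 1/(-74 + (-3/7 + (⅐)*4 + 121/7 - 32/7 + 22/7)) - 272 = 1/(-74 + (-3/7 + 4/7 + 121/7 - 32/7 + 22/7)) - 272 = 1/(-74 + 16) - 272 = 1/(-58) - 272 = -1/58 - 272 = -15777/58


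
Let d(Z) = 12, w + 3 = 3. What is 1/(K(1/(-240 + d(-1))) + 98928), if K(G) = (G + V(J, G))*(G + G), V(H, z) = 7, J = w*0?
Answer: 25992/2571334981 ≈ 1.0108e-5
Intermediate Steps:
w = 0 (w = -3 + 3 = 0)
J = 0 (J = 0*0 = 0)
K(G) = 2*G*(7 + G) (K(G) = (G + 7)*(G + G) = (7 + G)*(2*G) = 2*G*(7 + G))
1/(K(1/(-240 + d(-1))) + 98928) = 1/(2*(7 + 1/(-240 + 12))/(-240 + 12) + 98928) = 1/(2*(7 + 1/(-228))/(-228) + 98928) = 1/(2*(-1/228)*(7 - 1/228) + 98928) = 1/(2*(-1/228)*(1595/228) + 98928) = 1/(-1595/25992 + 98928) = 1/(2571334981/25992) = 25992/2571334981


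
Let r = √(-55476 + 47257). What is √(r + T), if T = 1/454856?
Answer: √(113714 + 51723495184*I*√8219)/227428 ≈ 6.7327 + 6.7327*I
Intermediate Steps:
r = I*√8219 (r = √(-8219) = I*√8219 ≈ 90.659*I)
T = 1/454856 ≈ 2.1985e-6
√(r + T) = √(I*√8219 + 1/454856) = √(1/454856 + I*√8219)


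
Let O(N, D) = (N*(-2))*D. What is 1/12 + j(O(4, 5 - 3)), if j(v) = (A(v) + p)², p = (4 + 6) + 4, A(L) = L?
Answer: 49/12 ≈ 4.0833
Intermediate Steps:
O(N, D) = -2*D*N (O(N, D) = (-2*N)*D = -2*D*N)
p = 14 (p = 10 + 4 = 14)
j(v) = (14 + v)² (j(v) = (v + 14)² = (14 + v)²)
1/12 + j(O(4, 5 - 3)) = 1/12 + (14 - 2*(5 - 3)*4)² = 1/12 + (14 - 2*2*4)² = 1/12 + (14 - 16)² = 1/12 + (-2)² = 1/12 + 4 = 49/12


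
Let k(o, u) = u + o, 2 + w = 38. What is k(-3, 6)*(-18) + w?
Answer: -18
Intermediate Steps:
w = 36 (w = -2 + 38 = 36)
k(o, u) = o + u
k(-3, 6)*(-18) + w = (-3 + 6)*(-18) + 36 = 3*(-18) + 36 = -54 + 36 = -18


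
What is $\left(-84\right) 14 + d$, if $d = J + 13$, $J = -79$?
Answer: $-1242$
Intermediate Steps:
$d = -66$ ($d = -79 + 13 = -66$)
$\left(-84\right) 14 + d = \left(-84\right) 14 - 66 = -1176 - 66 = -1242$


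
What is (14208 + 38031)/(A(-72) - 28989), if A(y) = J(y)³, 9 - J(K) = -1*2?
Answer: -52239/27658 ≈ -1.8887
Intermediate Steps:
J(K) = 11 (J(K) = 9 - (-1)*2 = 9 - 1*(-2) = 9 + 2 = 11)
A(y) = 1331 (A(y) = 11³ = 1331)
(14208 + 38031)/(A(-72) - 28989) = (14208 + 38031)/(1331 - 28989) = 52239/(-27658) = 52239*(-1/27658) = -52239/27658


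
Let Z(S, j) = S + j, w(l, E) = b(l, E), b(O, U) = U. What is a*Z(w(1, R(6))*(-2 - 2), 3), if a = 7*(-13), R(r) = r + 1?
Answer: 2275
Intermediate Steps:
R(r) = 1 + r
w(l, E) = E
a = -91
a*Z(w(1, R(6))*(-2 - 2), 3) = -91*((1 + 6)*(-2 - 2) + 3) = -91*(7*(-4) + 3) = -91*(-28 + 3) = -91*(-25) = 2275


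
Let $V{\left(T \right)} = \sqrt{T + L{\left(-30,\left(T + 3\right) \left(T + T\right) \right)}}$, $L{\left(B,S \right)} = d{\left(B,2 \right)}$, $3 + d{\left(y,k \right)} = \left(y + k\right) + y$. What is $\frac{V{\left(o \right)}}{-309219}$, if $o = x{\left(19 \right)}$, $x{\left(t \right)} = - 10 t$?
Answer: $- \frac{i \sqrt{251}}{309219} \approx - 5.1235 \cdot 10^{-5} i$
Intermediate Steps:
$d{\left(y,k \right)} = -3 + k + 2 y$ ($d{\left(y,k \right)} = -3 + \left(\left(y + k\right) + y\right) = -3 + \left(\left(k + y\right) + y\right) = -3 + \left(k + 2 y\right) = -3 + k + 2 y$)
$o = -190$ ($o = \left(-10\right) 19 = -190$)
$L{\left(B,S \right)} = -1 + 2 B$ ($L{\left(B,S \right)} = -3 + 2 + 2 B = -1 + 2 B$)
$V{\left(T \right)} = \sqrt{-61 + T}$ ($V{\left(T \right)} = \sqrt{T + \left(-1 + 2 \left(-30\right)\right)} = \sqrt{T - 61} = \sqrt{-61 + T}$)
$\frac{V{\left(o \right)}}{-309219} = \frac{\sqrt{-61 - 190}}{-309219} = \sqrt{-251} \left(- \frac{1}{309219}\right) = i \sqrt{251} \left(- \frac{1}{309219}\right) = - \frac{i \sqrt{251}}{309219}$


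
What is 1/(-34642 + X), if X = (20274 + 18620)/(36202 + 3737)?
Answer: -39939/1383527944 ≈ -2.8868e-5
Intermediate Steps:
X = 38894/39939 ≈ 0.97383
1/(-34642 + X) = 1/(-34642 + 38894/39939) = 1/(-1383527944/39939) = -39939/1383527944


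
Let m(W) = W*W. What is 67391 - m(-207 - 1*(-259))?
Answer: 64687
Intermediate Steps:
m(W) = W²
67391 - m(-207 - 1*(-259)) = 67391 - (-207 - 1*(-259))² = 67391 - (-207 + 259)² = 67391 - 1*52² = 67391 - 1*2704 = 67391 - 2704 = 64687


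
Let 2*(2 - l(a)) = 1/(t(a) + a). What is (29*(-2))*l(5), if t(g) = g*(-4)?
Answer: -1769/15 ≈ -117.93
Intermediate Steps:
t(g) = -4*g
l(a) = 2 + 1/(6*a) (l(a) = 2 - 1/(2*(-4*a + a)) = 2 - (-1/(3*a))/2 = 2 - (-1)/(6*a) = 2 + 1/(6*a))
(29*(-2))*l(5) = (29*(-2))*(2 + (⅙)/5) = -58*(2 + (⅙)*(⅕)) = -58*(2 + 1/30) = -58*61/30 = -1769/15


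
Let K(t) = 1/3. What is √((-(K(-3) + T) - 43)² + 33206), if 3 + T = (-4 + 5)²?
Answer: 67*√70/3 ≈ 186.85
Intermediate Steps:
K(t) = ⅓
T = -2 (T = -3 + (-4 + 5)² = -3 + 1² = -3 + 1 = -2)
√((-(K(-3) + T) - 43)² + 33206) = √((-(⅓ - 2) - 43)² + 33206) = √((-(-5)/3 - 43)² + 33206) = √((-1*(-5/3) - 43)² + 33206) = √((5/3 - 43)² + 33206) = √((-124/3)² + 33206) = √(15376/9 + 33206) = √(314230/9) = 67*√70/3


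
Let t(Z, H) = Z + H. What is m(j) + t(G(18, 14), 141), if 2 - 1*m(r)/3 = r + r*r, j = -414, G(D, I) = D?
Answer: -512781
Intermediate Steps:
t(Z, H) = H + Z
m(r) = 6 - 3*r - 3*r² (m(r) = 6 - 3*(r + r*r) = 6 - 3*(r + r²) = 6 + (-3*r - 3*r²) = 6 - 3*r - 3*r²)
m(j) + t(G(18, 14), 141) = (6 - 3*(-414) - 3*(-414)²) + (141 + 18) = (6 + 1242 - 3*171396) + 159 = (6 + 1242 - 514188) + 159 = -512940 + 159 = -512781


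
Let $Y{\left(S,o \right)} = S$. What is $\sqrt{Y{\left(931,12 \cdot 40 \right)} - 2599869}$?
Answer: $i \sqrt{2598938} \approx 1612.1 i$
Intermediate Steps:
$\sqrt{Y{\left(931,12 \cdot 40 \right)} - 2599869} = \sqrt{931 - 2599869} = \sqrt{-2598938} = i \sqrt{2598938}$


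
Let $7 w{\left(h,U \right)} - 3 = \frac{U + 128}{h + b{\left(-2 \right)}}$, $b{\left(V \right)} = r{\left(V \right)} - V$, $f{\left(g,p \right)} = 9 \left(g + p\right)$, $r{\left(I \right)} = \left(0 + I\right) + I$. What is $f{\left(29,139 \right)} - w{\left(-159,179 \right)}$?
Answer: $\frac{1703848}{1127} \approx 1511.8$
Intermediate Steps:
$r{\left(I \right)} = 2 I$ ($r{\left(I \right)} = I + I = 2 I$)
$f{\left(g,p \right)} = 9 g + 9 p$
$b{\left(V \right)} = V$ ($b{\left(V \right)} = 2 V - V = V$)
$w{\left(h,U \right)} = \frac{3}{7} + \frac{128 + U}{7 \left(-2 + h\right)}$ ($w{\left(h,U \right)} = \frac{3}{7} + \frac{\left(U + 128\right) \frac{1}{h - 2}}{7} = \frac{3}{7} + \frac{\left(128 + U\right) \frac{1}{-2 + h}}{7} = \frac{3}{7} + \frac{\frac{1}{-2 + h} \left(128 + U\right)}{7} = \frac{3}{7} + \frac{128 + U}{7 \left(-2 + h\right)}$)
$f{\left(29,139 \right)} - w{\left(-159,179 \right)} = \left(9 \cdot 29 + 9 \cdot 139\right) - \frac{122 + 179 + 3 \left(-159\right)}{7 \left(-2 - 159\right)} = \left(261 + 1251\right) - \frac{122 + 179 - 477}{7 \left(-161\right)} = 1512 - \frac{1}{7} \left(- \frac{1}{161}\right) \left(-176\right) = 1512 - \frac{176}{1127} = \frac{1703848}{1127}$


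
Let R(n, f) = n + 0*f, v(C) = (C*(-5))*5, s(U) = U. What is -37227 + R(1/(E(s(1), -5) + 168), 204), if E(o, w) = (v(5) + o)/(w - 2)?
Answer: -48395093/1300 ≈ -37227.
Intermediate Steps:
v(C) = -25*C (v(C) = -5*C*5 = -25*C)
E(o, w) = (-125 + o)/(-2 + w) (E(o, w) = (-25*5 + o)/(w - 2) = (-125 + o)/(-2 + w))
R(n, f) = n (R(n, f) = n + 0 = n)
-37227 + R(1/(E(s(1), -5) + 168), 204) = -37227 + 1/((-125 + 1)/(-2 - 5) + 168) = -37227 + 1/(-124/(-7) + 168) = -37227 + 1/(-⅐*(-124) + 168) = -37227 + 1/(124/7 + 168) = -37227 + 1/(1300/7) = -37227 + 7/1300 = -48395093/1300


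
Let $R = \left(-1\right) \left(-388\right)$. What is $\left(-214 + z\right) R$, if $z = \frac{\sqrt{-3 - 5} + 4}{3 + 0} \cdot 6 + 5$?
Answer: $-77988 + 1552 i \sqrt{2} \approx -77988.0 + 2194.9 i$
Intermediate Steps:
$R = 388$
$z = 13 + 4 i \sqrt{2}$ ($z = \frac{\sqrt{-8} + 4}{3} \cdot 6 + 5 = \left(2 i \sqrt{2} + 4\right) \frac{1}{3} \cdot 6 + 5 = \left(4 + 2 i \sqrt{2}\right) \frac{1}{3} \cdot 6 + 5 = \left(\frac{4}{3} + \frac{2 i \sqrt{2}}{3}\right) 6 + 5 = \left(8 + 4 i \sqrt{2}\right) + 5 = 13 + 4 i \sqrt{2} \approx 13.0 + 5.6569 i$)
$\left(-214 + z\right) R = \left(-214 + \left(13 + 4 i \sqrt{2}\right)\right) 388 = \left(-201 + 4 i \sqrt{2}\right) 388 = -77988 + 1552 i \sqrt{2}$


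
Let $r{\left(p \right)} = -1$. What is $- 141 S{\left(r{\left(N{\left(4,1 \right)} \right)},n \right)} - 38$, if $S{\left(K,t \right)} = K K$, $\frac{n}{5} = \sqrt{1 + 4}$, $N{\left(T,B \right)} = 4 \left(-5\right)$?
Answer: $-179$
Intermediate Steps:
$N{\left(T,B \right)} = -20$
$n = 5 \sqrt{5}$ ($n = 5 \sqrt{1 + 4} = 5 \sqrt{5} \approx 11.18$)
$S{\left(K,t \right)} = K^{2}$
$- 141 S{\left(r{\left(N{\left(4,1 \right)} \right)},n \right)} - 38 = - 141 \left(-1\right)^{2} - 38 = \left(-141\right) 1 - 38 = -141 - 38 = -179$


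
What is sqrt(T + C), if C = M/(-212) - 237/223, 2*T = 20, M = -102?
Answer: sqrt(5262551578)/23638 ≈ 3.0689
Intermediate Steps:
T = 10 (T = (1/2)*20 = 10)
C = -13749/23638 (C = -102/(-212) - 237/223 = -102*(-1/212) - 237*1/223 = 51/106 - 237/223 = -13749/23638 ≈ -0.58165)
sqrt(T + C) = sqrt(10 - 13749/23638) = sqrt(222631/23638) = sqrt(5262551578)/23638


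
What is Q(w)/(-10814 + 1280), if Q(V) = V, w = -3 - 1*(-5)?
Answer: -1/4767 ≈ -0.00020978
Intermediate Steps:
w = 2 (w = -3 + 5 = 2)
Q(w)/(-10814 + 1280) = 2/(-10814 + 1280) = 2/(-9534) = -1/9534*2 = -1/4767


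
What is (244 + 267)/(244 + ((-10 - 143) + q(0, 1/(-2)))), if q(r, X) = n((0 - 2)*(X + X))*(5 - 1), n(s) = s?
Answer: 511/99 ≈ 5.1616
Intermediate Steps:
q(r, X) = -16*X (q(r, X) = ((0 - 2)*(X + X))*(5 - 1) = -4*X*4 = -16*X)
(244 + 267)/(244 + ((-10 - 143) + q(0, 1/(-2)))) = (244 + 267)/(244 + ((-10 - 143) - 16/(-2))) = 511/(244 + (-153 - 16*(-½))) = 511/(244 + (-153 + 8)) = 511/(244 - 145) = 511/99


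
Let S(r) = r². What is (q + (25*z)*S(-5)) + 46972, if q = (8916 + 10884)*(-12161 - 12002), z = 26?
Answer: -478364178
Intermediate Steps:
q = -478427400 (q = 19800*(-24163) = -478427400)
(q + (25*z)*S(-5)) + 46972 = (-478427400 + (25*26)*(-5)²) + 46972 = (-478427400 + 650*25) + 46972 = (-478427400 + 16250) + 46972 = -478411150 + 46972 = -478364178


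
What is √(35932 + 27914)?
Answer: 3*√7094 ≈ 252.68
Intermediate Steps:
√(35932 + 27914) = √63846 = 3*√7094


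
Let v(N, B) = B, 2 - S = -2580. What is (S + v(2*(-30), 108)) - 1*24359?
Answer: -21669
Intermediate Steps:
S = 2582 (S = 2 - 1*(-2580) = 2 + 2580 = 2582)
(S + v(2*(-30), 108)) - 1*24359 = (2582 + 108) - 1*24359 = 2690 - 24359 = -21669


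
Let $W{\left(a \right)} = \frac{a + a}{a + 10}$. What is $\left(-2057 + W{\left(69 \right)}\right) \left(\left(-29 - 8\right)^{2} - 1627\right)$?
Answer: $\frac{41890170}{79} \approx 5.3026 \cdot 10^{5}$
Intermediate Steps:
$W{\left(a \right)} = \frac{2 a}{10 + a}$
$\left(-2057 + W{\left(69 \right)}\right) \left(\left(-29 - 8\right)^{2} - 1627\right) = \left(-2057 + 2 \cdot 69 \frac{1}{10 + 69}\right) \left(\left(-29 - 8\right)^{2} - 1627\right) = \left(-2057 + 2 \cdot 69 \cdot \frac{1}{79}\right) \left(\left(-37\right)^{2} - 1627\right) = \left(-2057 + 2 \cdot 69 \cdot \frac{1}{79}\right) \left(1369 - 1627\right) = \left(-2057 + \frac{138}{79}\right) \left(-258\right) = \left(- \frac{162365}{79}\right) \left(-258\right) = \frac{41890170}{79}$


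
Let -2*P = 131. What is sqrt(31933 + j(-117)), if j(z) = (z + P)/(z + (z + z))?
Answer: sqrt(1748551818)/234 ≈ 178.70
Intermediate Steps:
P = -131/2 (P = -1/2*131 = -131/2 ≈ -65.500)
j(z) = (-131/2 + z)/(3*z) (j(z) = (z - 131/2)/(z + (z + z)) = (-131/2 + z)/(z + 2*z) = (-131/2 + z)/((3*z)) = (-131/2 + z)*(1/(3*z)) = (-131/2 + z)/(3*z))
sqrt(31933 + j(-117)) = sqrt(31933 + (1/6)*(-131 + 2*(-117))/(-117)) = sqrt(31933 + (1/6)*(-1/117)*(-131 - 234)) = sqrt(31933 + (1/6)*(-1/117)*(-365)) = sqrt(31933 + 365/702) = sqrt(22417331/702) = sqrt(1748551818)/234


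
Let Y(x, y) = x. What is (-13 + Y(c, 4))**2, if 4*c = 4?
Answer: 144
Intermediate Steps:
c = 1 (c = (1/4)*4 = 1)
(-13 + Y(c, 4))**2 = (-13 + 1)**2 = (-12)**2 = 144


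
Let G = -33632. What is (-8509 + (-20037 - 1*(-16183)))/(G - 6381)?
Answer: 12363/40013 ≈ 0.30897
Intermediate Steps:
(-8509 + (-20037 - 1*(-16183)))/(G - 6381) = (-8509 + (-20037 - 1*(-16183)))/(-33632 - 6381) = (-8509 + (-20037 + 16183))/(-40013) = (-8509 - 3854)*(-1/40013) = -12363*(-1/40013) = 12363/40013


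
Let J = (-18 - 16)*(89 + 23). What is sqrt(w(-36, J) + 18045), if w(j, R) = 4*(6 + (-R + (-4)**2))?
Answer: sqrt(33365) ≈ 182.66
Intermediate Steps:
J = -3808 (J = -34*112 = -3808)
w(j, R) = 88 - 4*R (w(j, R) = 4*(6 + (-R + 16)) = 4*(6 + (16 - R)) = 4*(22 - R) = 88 - 4*R)
sqrt(w(-36, J) + 18045) = sqrt((88 - 4*(-3808)) + 18045) = sqrt((88 + 15232) + 18045) = sqrt(15320 + 18045) = sqrt(33365)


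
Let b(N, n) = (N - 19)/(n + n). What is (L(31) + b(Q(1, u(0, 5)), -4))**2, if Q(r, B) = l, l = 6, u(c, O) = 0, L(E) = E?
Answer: 68121/64 ≈ 1064.4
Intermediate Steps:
Q(r, B) = 6
b(N, n) = (-19 + N)/(2*n) (b(N, n) = (-19 + N)/((2*n)) = (-19 + N)*(1/(2*n)) = (-19 + N)/(2*n))
(L(31) + b(Q(1, u(0, 5)), -4))**2 = (31 + (1/2)*(-19 + 6)/(-4))**2 = (31 + (1/2)*(-1/4)*(-13))**2 = (31 + 13/8)**2 = (261/8)**2 = 68121/64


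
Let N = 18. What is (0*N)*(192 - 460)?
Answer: 0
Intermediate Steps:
(0*N)*(192 - 460) = (0*18)*(192 - 460) = 0*(-268) = 0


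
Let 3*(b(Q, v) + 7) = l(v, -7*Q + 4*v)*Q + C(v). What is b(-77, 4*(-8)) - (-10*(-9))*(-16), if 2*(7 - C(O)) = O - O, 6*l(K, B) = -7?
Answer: 26375/18 ≈ 1465.3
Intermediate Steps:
l(K, B) = -7/6 (l(K, B) = (⅙)*(-7) = -7/6)
C(O) = 7 (C(O) = 7 - (O - O)/2 = 7 - ½*0 = 7 + 0 = 7)
b(Q, v) = -14/3 - 7*Q/18 (b(Q, v) = -7 + (-7*Q/6 + 7)/3 = -7 + (7 - 7*Q/6)/3 = -7 + (7/3 - 7*Q/18) = -14/3 - 7*Q/18)
b(-77, 4*(-8)) - (-10*(-9))*(-16) = (-14/3 - 7/18*(-77)) - (-10*(-9))*(-16) = (-14/3 + 539/18) - 90*(-16) = 455/18 - 1*(-1440) = 455/18 + 1440 = 26375/18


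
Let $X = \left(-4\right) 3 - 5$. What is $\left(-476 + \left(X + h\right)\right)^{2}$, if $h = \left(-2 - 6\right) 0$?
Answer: $243049$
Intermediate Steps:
$X = -17$ ($X = -12 - 5 = -17$)
$h = 0$ ($h = \left(-8\right) 0 = 0$)
$\left(-476 + \left(X + h\right)\right)^{2} = \left(-476 + \left(-17 + 0\right)\right)^{2} = \left(-476 - 17\right)^{2} = \left(-493\right)^{2} = 243049$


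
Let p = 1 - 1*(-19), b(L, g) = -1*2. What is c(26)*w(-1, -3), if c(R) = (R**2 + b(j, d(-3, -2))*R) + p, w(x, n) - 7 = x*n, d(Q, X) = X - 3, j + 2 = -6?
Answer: 6440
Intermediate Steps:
j = -8 (j = -2 - 6 = -8)
d(Q, X) = -3 + X
w(x, n) = 7 + n*x (w(x, n) = 7 + x*n = 7 + n*x)
b(L, g) = -2
p = 20 (p = 1 + 19 = 20)
c(R) = 20 + R**2 - 2*R (c(R) = (R**2 - 2*R) + 20 = 20 + R**2 - 2*R)
c(26)*w(-1, -3) = (20 + 26**2 - 2*26)*(7 - 3*(-1)) = (20 + 676 - 52)*(7 + 3) = 644*10 = 6440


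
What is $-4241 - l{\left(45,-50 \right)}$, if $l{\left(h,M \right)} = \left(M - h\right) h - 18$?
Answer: $52$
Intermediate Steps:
$l{\left(h,M \right)} = -18 + h \left(M - h\right)$ ($l{\left(h,M \right)} = h \left(M - h\right) - 18 = -18 + h \left(M - h\right)$)
$-4241 - l{\left(45,-50 \right)} = -4241 - \left(-18 - 45^{2} - 2250\right) = -4241 - \left(-18 - 2025 - 2250\right) = -4241 - -4293 = -4241 + 4293 = 52$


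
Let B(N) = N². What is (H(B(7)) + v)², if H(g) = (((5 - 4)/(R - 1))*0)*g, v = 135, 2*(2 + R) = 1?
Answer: 18225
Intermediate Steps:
R = -3/2 (R = -2 + (½)*1 = -2 + ½ = -3/2 ≈ -1.5000)
H(g) = 0 (H(g) = (((5 - 4)/(-3/2 - 1))*0)*g = ((1/(-5/2))*0)*g = ((1*(-⅖))*0)*g = (-⅖*0)*g = 0*g = 0)
(H(B(7)) + v)² = (0 + 135)² = 135² = 18225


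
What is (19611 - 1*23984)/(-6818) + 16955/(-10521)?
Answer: -9941551/10247454 ≈ -0.97015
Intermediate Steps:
(19611 - 1*23984)/(-6818) + 16955/(-10521) = (19611 - 23984)*(-1/6818) + 16955*(-1/10521) = -4373*(-1/6818) - 16955/10521 = 4373/6818 - 16955/10521 = -9941551/10247454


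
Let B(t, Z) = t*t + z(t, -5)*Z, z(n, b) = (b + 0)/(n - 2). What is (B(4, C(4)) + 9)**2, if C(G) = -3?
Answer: 4225/4 ≈ 1056.3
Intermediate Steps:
z(n, b) = b/(-2 + n)
B(t, Z) = t**2 - 5*Z/(-2 + t) (B(t, Z) = t*t + (-5/(-2 + t))*Z = t**2 - 5*Z/(-2 + t))
(B(4, C(4)) + 9)**2 = ((-5*(-3) + 4**2*(-2 + 4))/(-2 + 4) + 9)**2 = ((15 + 16*2)/2 + 9)**2 = ((15 + 32)/2 + 9)**2 = ((1/2)*47 + 9)**2 = (47/2 + 9)**2 = (65/2)**2 = 4225/4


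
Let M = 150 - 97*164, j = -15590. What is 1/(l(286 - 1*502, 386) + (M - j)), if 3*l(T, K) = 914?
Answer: 3/410 ≈ 0.0073171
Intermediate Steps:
l(T, K) = 914/3 (l(T, K) = (⅓)*914 = 914/3)
M = -15758 (M = 150 - 15908 = -15758)
1/(l(286 - 1*502, 386) + (M - j)) = 1/(914/3 + (-15758 - 1*(-15590))) = 1/(914/3 + (-15758 + 15590)) = 1/(914/3 - 168) = 1/(410/3) = 3/410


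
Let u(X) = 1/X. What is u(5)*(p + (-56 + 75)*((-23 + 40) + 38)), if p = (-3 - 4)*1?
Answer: 1038/5 ≈ 207.60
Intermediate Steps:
p = -7 (p = -7*1 = -7)
u(5)*(p + (-56 + 75)*((-23 + 40) + 38)) = (-7 + (-56 + 75)*((-23 + 40) + 38))/5 = (-7 + 19*(17 + 38))/5 = (-7 + 19*55)/5 = (-7 + 1045)/5 = (1/5)*1038 = 1038/5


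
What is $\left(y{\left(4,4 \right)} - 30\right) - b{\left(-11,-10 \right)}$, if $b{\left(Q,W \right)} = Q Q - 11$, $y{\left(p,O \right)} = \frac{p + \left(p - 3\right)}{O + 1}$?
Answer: $-139$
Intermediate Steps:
$y{\left(p,O \right)} = \frac{-3 + 2 p}{1 + O}$ ($y{\left(p,O \right)} = \frac{p + \left(p - 3\right)}{1 + O} = \frac{p + \left(-3 + p\right)}{1 + O} = \frac{-3 + 2 p}{1 + O}$)
$b{\left(Q,W \right)} = -11 + Q^{2}$ ($b{\left(Q,W \right)} = Q^{2} - 11 = -11 + Q^{2}$)
$\left(y{\left(4,4 \right)} - 30\right) - b{\left(-11,-10 \right)} = \left(\frac{-3 + 2 \cdot 4}{1 + 4} - 30\right) - \left(-11 + \left(-11\right)^{2}\right) = \left(\frac{-3 + 8}{5} - 30\right) - \left(-11 + 121\right) = \left(\frac{1}{5} \cdot 5 - 30\right) - 110 = \left(1 - 30\right) - 110 = -29 - 110 = -139$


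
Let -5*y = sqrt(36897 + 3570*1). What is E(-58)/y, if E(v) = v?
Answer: 290*sqrt(40467)/40467 ≈ 1.4416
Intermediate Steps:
y = -sqrt(40467)/5 (y = -sqrt(36897 + 3570*1)/5 = -sqrt(36897 + 3570)/5 = -sqrt(40467)/5 ≈ -40.233)
E(-58)/y = -58*(-5*sqrt(40467)/40467) = -(-290)*sqrt(40467)/40467 = 290*sqrt(40467)/40467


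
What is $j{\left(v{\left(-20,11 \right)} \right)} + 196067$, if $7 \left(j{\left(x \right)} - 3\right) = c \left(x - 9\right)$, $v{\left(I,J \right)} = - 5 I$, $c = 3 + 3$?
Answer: $196148$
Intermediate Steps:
$c = 6$
$j{\left(x \right)} = - \frac{33}{7} + \frac{6 x}{7}$ ($j{\left(x \right)} = 3 + \frac{6 \left(x - 9\right)}{7} = 3 + \frac{6 \left(-9 + x\right)}{7} = 3 + \frac{-54 + 6 x}{7} = 3 + \left(- \frac{54}{7} + \frac{6 x}{7}\right) = - \frac{33}{7} + \frac{6 x}{7}$)
$j{\left(v{\left(-20,11 \right)} \right)} + 196067 = \left(- \frac{33}{7} + \frac{6 \left(\left(-5\right) \left(-20\right)\right)}{7}\right) + 196067 = \left(- \frac{33}{7} + \frac{6}{7} \cdot 100\right) + 196067 = \left(- \frac{33}{7} + \frac{600}{7}\right) + 196067 = 81 + 196067 = 196148$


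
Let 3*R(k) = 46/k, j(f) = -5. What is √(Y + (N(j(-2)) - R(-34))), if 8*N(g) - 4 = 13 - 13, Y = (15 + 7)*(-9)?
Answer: I*√2050098/102 ≈ 14.037*I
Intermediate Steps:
Y = -198 (Y = 22*(-9) = -198)
N(g) = ½ (N(g) = ½ + (13 - 13)/8 = ½ + (⅛)*0 = ½ + 0 = ½)
R(k) = 46/(3*k) (R(k) = (46/k)/3 = 46/(3*k))
√(Y + (N(j(-2)) - R(-34))) = √(-198 + (½ - 46/(3*(-34)))) = √(-198 + (½ - 46*(-1)/(3*34))) = √(-198 + (½ - 1*(-23/51))) = √(-198 + (½ + 23/51)) = √(-198 + 97/102) = √(-20099/102) = I*√2050098/102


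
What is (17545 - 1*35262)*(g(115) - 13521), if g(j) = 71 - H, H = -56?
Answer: 237301498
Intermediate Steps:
g(j) = 127 (g(j) = 71 - 1*(-56) = 71 + 56 = 127)
(17545 - 1*35262)*(g(115) - 13521) = (17545 - 1*35262)*(127 - 13521) = (17545 - 35262)*(-13394) = -17717*(-13394) = 237301498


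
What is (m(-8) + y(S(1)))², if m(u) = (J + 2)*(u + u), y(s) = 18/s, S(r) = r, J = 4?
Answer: 6084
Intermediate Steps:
m(u) = 12*u (m(u) = (4 + 2)*(u + u) = 6*(2*u) = 12*u)
(m(-8) + y(S(1)))² = (12*(-8) + 18/1)² = (-96 + 18*1)² = (-96 + 18)² = (-78)² = 6084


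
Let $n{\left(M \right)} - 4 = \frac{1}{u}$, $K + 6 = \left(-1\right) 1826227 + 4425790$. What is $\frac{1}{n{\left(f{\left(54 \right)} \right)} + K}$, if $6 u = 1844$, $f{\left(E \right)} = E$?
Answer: $\frac{922}{2396795245} \approx 3.8468 \cdot 10^{-7}$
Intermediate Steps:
$u = \frac{922}{3}$ ($u = \frac{1}{6} \cdot 1844 = \frac{922}{3} \approx 307.33$)
$K = 2599557$ ($K = -6 + \left(\left(-1\right) 1826227 + 4425790\right) = -6 + \left(-1826227 + 4425790\right) = -6 + 2599563 = 2599557$)
$n{\left(M \right)} = \frac{3691}{922}$ ($n{\left(M \right)} = 4 + \frac{1}{\frac{922}{3}} = 4 + \frac{3}{922} = \frac{3691}{922}$)
$\frac{1}{n{\left(f{\left(54 \right)} \right)} + K} = \frac{1}{\frac{3691}{922} + 2599557} = \frac{1}{\frac{2396795245}{922}} = \frac{922}{2396795245}$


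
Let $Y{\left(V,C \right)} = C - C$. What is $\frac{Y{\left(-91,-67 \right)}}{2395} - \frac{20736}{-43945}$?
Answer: $\frac{20736}{43945} \approx 0.47186$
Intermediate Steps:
$Y{\left(V,C \right)} = 0$
$\frac{Y{\left(-91,-67 \right)}}{2395} - \frac{20736}{-43945} = \frac{0}{2395} - \frac{20736}{-43945} = 0 \cdot \frac{1}{2395} - - \frac{20736}{43945} = 0 + \frac{20736}{43945} = \frac{20736}{43945}$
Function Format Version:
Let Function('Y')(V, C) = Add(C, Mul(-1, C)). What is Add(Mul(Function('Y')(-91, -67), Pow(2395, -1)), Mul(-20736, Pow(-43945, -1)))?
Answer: Rational(20736, 43945) ≈ 0.47186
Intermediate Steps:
Function('Y')(V, C) = 0
Add(Mul(Function('Y')(-91, -67), Pow(2395, -1)), Mul(-20736, Pow(-43945, -1))) = Add(Mul(0, Pow(2395, -1)), Mul(-20736, Pow(-43945, -1))) = Add(Mul(0, Rational(1, 2395)), Mul(-20736, Rational(-1, 43945))) = Add(0, Rational(20736, 43945)) = Rational(20736, 43945)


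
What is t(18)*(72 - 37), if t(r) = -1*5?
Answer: -175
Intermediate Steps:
t(r) = -5
t(18)*(72 - 37) = -5*(72 - 37) = -5*35 = -175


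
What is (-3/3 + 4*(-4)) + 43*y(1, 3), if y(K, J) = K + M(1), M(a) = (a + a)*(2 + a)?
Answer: 284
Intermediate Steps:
M(a) = 2*a*(2 + a) (M(a) = (2*a)*(2 + a) = 2*a*(2 + a))
y(K, J) = 6 + K (y(K, J) = K + 2*1*(2 + 1) = K + 2*1*3 = K + 6 = 6 + K)
(-3/3 + 4*(-4)) + 43*y(1, 3) = (-3/3 + 4*(-4)) + 43*(6 + 1) = (-3*1/3 - 16) + 43*7 = (-1 - 16) + 301 = -17 + 301 = 284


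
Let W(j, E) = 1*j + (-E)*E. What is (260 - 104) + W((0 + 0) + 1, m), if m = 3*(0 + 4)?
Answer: 13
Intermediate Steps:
m = 12 (m = 3*4 = 12)
W(j, E) = j - E²
(260 - 104) + W((0 + 0) + 1, m) = (260 - 104) + (((0 + 0) + 1) - 1*12²) = 156 + ((0 + 1) - 1*144) = 156 + (1 - 144) = 156 - 143 = 13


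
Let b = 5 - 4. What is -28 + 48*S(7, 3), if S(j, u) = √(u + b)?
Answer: 68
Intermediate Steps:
b = 1
S(j, u) = √(1 + u) (S(j, u) = √(u + 1) = √(1 + u))
-28 + 48*S(7, 3) = -28 + 48*√(1 + 3) = -28 + 48*√4 = -28 + 48*2 = -28 + 96 = 68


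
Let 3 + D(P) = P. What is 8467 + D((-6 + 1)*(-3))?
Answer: 8479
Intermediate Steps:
D(P) = -3 + P
8467 + D((-6 + 1)*(-3)) = 8467 + (-3 + (-6 + 1)*(-3)) = 8467 + (-3 - 5*(-3)) = 8467 + (-3 + 15) = 8467 + 12 = 8479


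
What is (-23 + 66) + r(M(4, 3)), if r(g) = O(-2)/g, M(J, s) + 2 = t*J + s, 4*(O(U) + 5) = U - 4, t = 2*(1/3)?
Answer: 907/22 ≈ 41.227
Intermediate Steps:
t = ⅔ (t = 2*(1*(⅓)) = 2*(⅓) = ⅔ ≈ 0.66667)
O(U) = -6 + U/4 (O(U) = -5 + (U - 4)/4 = -5 + (-4 + U)/4 = -5 + (-1 + U/4) = -6 + U/4)
M(J, s) = -2 + s + 2*J/3 (M(J, s) = -2 + (2*J/3 + s) = -2 + (s + 2*J/3) = -2 + s + 2*J/3)
r(g) = -13/(2*g) (r(g) = (-6 + (¼)*(-2))/g = (-6 - ½)/g = -13/(2*g))
(-23 + 66) + r(M(4, 3)) = (-23 + 66) - 13/(2*(-2 + 3 + (⅔)*4)) = 43 - 13/(2*(-2 + 3 + 8/3)) = 43 - 13/(2*11/3) = 43 - 13/2*3/11 = 43 - 39/22 = 907/22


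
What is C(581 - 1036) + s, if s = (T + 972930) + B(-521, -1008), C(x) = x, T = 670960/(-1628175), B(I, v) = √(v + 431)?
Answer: 316671762433/325635 + I*√577 ≈ 9.7248e+5 + 24.021*I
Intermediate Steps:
B(I, v) = √(431 + v)
T = -134192/325635 (T = 670960*(-1/1628175) = -134192/325635 ≈ -0.41209)
s = 316819926358/325635 + I*√577 (s = (-134192/325635 + 972930) + √(431 - 1008) = 316819926358/325635 + √(-577) = 316819926358/325635 + I*√577 ≈ 9.7293e+5 + 24.021*I)
C(581 - 1036) + s = (581 - 1036) + (316819926358/325635 + I*√577) = -455 + (316819926358/325635 + I*√577) = 316671762433/325635 + I*√577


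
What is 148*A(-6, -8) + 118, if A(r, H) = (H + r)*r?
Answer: 12550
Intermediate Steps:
A(r, H) = r*(H + r)
148*A(-6, -8) + 118 = 148*(-6*(-8 - 6)) + 118 = 148*(-6*(-14)) + 118 = 148*84 + 118 = 12432 + 118 = 12550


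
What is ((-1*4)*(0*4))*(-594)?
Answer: 0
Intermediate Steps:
((-1*4)*(0*4))*(-594) = -4*0*(-594) = 0*(-594) = 0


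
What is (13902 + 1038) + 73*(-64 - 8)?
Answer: 9684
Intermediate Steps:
(13902 + 1038) + 73*(-64 - 8) = 14940 + 73*(-72) = 14940 - 5256 = 9684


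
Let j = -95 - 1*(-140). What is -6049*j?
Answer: -272205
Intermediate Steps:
j = 45 (j = -95 + 140 = 45)
-6049*j = -6049*45 = -272205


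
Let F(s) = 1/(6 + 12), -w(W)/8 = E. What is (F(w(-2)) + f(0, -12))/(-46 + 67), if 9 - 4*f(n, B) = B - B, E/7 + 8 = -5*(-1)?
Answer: 83/756 ≈ 0.10979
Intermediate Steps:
E = -21 (E = -56 + 7*(-5*(-1)) = -56 + 7*5 = -56 + 35 = -21)
w(W) = 168 (w(W) = -8*(-21) = 168)
F(s) = 1/18
f(n, B) = 9/4 (f(n, B) = 9/4 - (B - B)/4 = 9/4 - ¼*0 = 9/4 + 0 = 9/4)
(F(w(-2)) + f(0, -12))/(-46 + 67) = (1/18 + 9/4)/(-46 + 67) = (83/36)/21 = (83/36)*(1/21) = 83/756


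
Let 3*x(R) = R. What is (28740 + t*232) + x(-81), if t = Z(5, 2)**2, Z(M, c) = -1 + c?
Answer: 28945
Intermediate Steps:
x(R) = R/3
t = 1 (t = (-1 + 2)**2 = 1**2 = 1)
(28740 + t*232) + x(-81) = (28740 + 1*232) + (1/3)*(-81) = (28740 + 232) - 27 = 28972 - 27 = 28945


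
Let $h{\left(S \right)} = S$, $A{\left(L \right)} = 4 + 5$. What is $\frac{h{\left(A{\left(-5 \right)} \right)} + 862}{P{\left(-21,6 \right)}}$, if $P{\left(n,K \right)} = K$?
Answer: $\frac{871}{6} \approx 145.17$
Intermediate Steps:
$A{\left(L \right)} = 9$
$\frac{h{\left(A{\left(-5 \right)} \right)} + 862}{P{\left(-21,6 \right)}} = \frac{9 + 862}{6} = 871 \cdot \frac{1}{6} = \frac{871}{6}$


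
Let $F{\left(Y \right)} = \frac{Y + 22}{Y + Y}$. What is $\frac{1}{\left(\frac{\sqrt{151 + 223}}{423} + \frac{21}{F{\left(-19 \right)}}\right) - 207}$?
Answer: $- \frac{7693947}{3639236897} - \frac{423 \sqrt{374}}{40031605867} \approx -0.0021144$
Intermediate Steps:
$F{\left(Y \right)} = \frac{22 + Y}{2 Y}$
$\frac{1}{\left(\frac{\sqrt{151 + 223}}{423} + \frac{21}{F{\left(-19 \right)}}\right) - 207} = \frac{1}{\left(\frac{\sqrt{151 + 223}}{423} + \frac{21}{\frac{1}{2} \frac{1}{-19} \left(22 - 19\right)}\right) - 207} = \frac{1}{\left(\sqrt{374} \cdot \frac{1}{423} + \frac{21}{\frac{1}{2} \left(- \frac{1}{19}\right) 3}\right) - 207} = \frac{1}{\left(\frac{\sqrt{374}}{423} + \frac{21}{- \frac{3}{38}}\right) - 207} = \frac{1}{\left(\frac{\sqrt{374}}{423} + 21 \left(- \frac{38}{3}\right)\right) - 207} = \frac{1}{\left(\frac{\sqrt{374}}{423} - 266\right) - 207} = \frac{1}{\left(-266 + \frac{\sqrt{374}}{423}\right) - 207} = \frac{1}{-473 + \frac{\sqrt{374}}{423}}$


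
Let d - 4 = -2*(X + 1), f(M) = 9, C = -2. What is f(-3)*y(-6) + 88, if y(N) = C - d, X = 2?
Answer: 88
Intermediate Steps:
d = -2 (d = 4 - 2*(2 + 1) = 4 - 2*3 = 4 - 6 = -2)
y(N) = 0 (y(N) = -2 - 1*(-2) = -2 + 2 = 0)
f(-3)*y(-6) + 88 = 9*0 + 88 = 0 + 88 = 88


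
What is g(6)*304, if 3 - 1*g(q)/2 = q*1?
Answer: -1824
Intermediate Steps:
g(q) = 6 - 2*q
g(6)*304 = (6 - 2*6)*304 = (6 - 12)*304 = -6*304 = -1824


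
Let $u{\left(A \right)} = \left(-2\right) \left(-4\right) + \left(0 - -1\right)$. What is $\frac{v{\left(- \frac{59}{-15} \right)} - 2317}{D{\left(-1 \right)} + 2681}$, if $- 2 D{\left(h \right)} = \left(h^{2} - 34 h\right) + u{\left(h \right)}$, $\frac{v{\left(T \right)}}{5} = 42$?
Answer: $- \frac{2107}{2659} \approx -0.7924$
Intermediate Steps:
$v{\left(T \right)} = 210$ ($v{\left(T \right)} = 5 \cdot 42 = 210$)
$u{\left(A \right)} = 9$ ($u{\left(A \right)} = 8 + \left(0 + 1\right) = 8 + 1 = 9$)
$D{\left(h \right)} = - \frac{9}{2} + 17 h - \frac{h^{2}}{2}$ ($D{\left(h \right)} = - \frac{\left(h^{2} - 34 h\right) + 9}{2} = - \frac{9 + h^{2} - 34 h}{2} = - \frac{9}{2} + 17 h - \frac{h^{2}}{2}$)
$\frac{v{\left(- \frac{59}{-15} \right)} - 2317}{D{\left(-1 \right)} + 2681} = \frac{210 - 2317}{\left(- \frac{9}{2} + 17 \left(-1\right) - \frac{\left(-1\right)^{2}}{2}\right) + 2681} = - \frac{2107}{\left(- \frac{9}{2} - 17 - \frac{1}{2}\right) + 2681} = - \frac{2107}{-22 + 2681} = - \frac{2107}{2659}$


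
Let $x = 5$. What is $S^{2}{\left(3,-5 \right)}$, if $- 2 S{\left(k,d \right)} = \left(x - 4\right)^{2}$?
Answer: $\frac{1}{4} \approx 0.25$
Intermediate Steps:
$S{\left(k,d \right)} = - \frac{1}{2}$ ($S{\left(k,d \right)} = - \frac{\left(5 - 4\right)^{2}}{2} = - \frac{1^{2}}{2} = \left(- \frac{1}{2}\right) 1 = - \frac{1}{2}$)
$S^{2}{\left(3,-5 \right)} = \left(- \frac{1}{2}\right)^{2} = \frac{1}{4}$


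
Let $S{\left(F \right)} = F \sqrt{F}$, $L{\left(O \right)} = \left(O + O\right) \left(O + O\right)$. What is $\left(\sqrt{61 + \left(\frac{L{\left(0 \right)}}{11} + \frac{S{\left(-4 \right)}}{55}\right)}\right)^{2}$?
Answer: $61 - \frac{8 i}{55} \approx 61.0 - 0.14545 i$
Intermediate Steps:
$L{\left(O \right)} = 4 O^{2}$ ($L{\left(O \right)} = 2 O 2 O = 4 O^{2}$)
$S{\left(F \right)} = F^{\frac{3}{2}}$
$\left(\sqrt{61 + \left(\frac{L{\left(0 \right)}}{11} + \frac{S{\left(-4 \right)}}{55}\right)}\right)^{2} = \left(\sqrt{61 + \left(\frac{4 \cdot 0^{2}}{11} + \frac{\left(-4\right)^{\frac{3}{2}}}{55}\right)}\right)^{2} = \left(\sqrt{61 + \left(4 \cdot 0 \cdot \frac{1}{11} + - 8 i \frac{1}{55}\right)}\right)^{2} = \left(\sqrt{61 + \left(0 \cdot \frac{1}{11} - \frac{8 i}{55}\right)}\right)^{2} = \left(\sqrt{61 + \left(0 - \frac{8 i}{55}\right)}\right)^{2} = \left(\sqrt{61 - \frac{8 i}{55}}\right)^{2} = 61 - \frac{8 i}{55}$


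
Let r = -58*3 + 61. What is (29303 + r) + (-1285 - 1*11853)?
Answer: 16052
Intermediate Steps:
r = -113 (r = -174 + 61 = -113)
(29303 + r) + (-1285 - 1*11853) = (29303 - 113) + (-1285 - 1*11853) = 29190 + (-1285 - 11853) = 29190 - 13138 = 16052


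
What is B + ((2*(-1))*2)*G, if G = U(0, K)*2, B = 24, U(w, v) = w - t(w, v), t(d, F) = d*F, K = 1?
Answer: 24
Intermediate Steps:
t(d, F) = F*d
U(w, v) = w - v*w
G = 0 (G = (0*(1 - 1*1))*2 = (0*(1 - 1))*2 = (0*0)*2 = 0*2 = 0)
B + ((2*(-1))*2)*G = 24 + ((2*(-1))*2)*0 = 24 - 2*2*0 = 24 - 4*0 = 24 + 0 = 24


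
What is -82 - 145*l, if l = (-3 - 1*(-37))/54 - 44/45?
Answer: -851/27 ≈ -31.519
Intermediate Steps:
l = -47/135 (l = (-3 + 37)*(1/54) - 44*1/45 = 34*(1/54) - 44/45 = 17/27 - 44/45 = -47/135 ≈ -0.34815)
-82 - 145*l = -82 - 145*(-47/135) = -82 + 1363/27 = -851/27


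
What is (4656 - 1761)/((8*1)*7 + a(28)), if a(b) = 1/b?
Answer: 27020/523 ≈ 51.663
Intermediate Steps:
(4656 - 1761)/((8*1)*7 + a(28)) = (4656 - 1761)/((8*1)*7 + 1/28) = 2895/(8*7 + 1/28) = 2895/(56 + 1/28) = 2895/(1569/28) = 2895*(28/1569) = 27020/523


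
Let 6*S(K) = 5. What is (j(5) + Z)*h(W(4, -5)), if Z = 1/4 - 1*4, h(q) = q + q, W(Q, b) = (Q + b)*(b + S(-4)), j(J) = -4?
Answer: -775/12 ≈ -64.583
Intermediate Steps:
S(K) = ⅚ (S(K) = (⅙)*5 = ⅚)
W(Q, b) = (⅚ + b)*(Q + b) (W(Q, b) = (Q + b)*(b + ⅚) = (Q + b)*(⅚ + b) = (⅚ + b)*(Q + b))
h(q) = 2*q
Z = -15/4 (Z = 1*(¼) - 4 = ¼ - 4 = -15/4 ≈ -3.7500)
(j(5) + Z)*h(W(4, -5)) = (-4 - 15/4)*(2*((-5)² + (⅚)*4 + (⅚)*(-5) + 4*(-5))) = -31*(25 + 10/3 - 25/6 - 20)/2 = -31*25/(2*6) = -31/4*25/3 = -775/12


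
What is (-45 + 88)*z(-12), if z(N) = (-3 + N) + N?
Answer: -1161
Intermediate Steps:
z(N) = -3 + 2*N
(-45 + 88)*z(-12) = (-45 + 88)*(-3 + 2*(-12)) = 43*(-3 - 24) = 43*(-27) = -1161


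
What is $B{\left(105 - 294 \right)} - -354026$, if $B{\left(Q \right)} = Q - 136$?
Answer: $353701$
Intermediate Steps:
$B{\left(Q \right)} = -136 + Q$ ($B{\left(Q \right)} = Q - 136 = -136 + Q$)
$B{\left(105 - 294 \right)} - -354026 = \left(-136 + \left(105 - 294\right)\right) - -354026 = \left(-136 + \left(105 - 294\right)\right) + 354026 = \left(-136 - 189\right) + 354026 = -325 + 354026 = 353701$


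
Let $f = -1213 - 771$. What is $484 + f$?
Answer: $-1500$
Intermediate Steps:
$f = -1984$
$484 + f = 484 - 1984 = -1500$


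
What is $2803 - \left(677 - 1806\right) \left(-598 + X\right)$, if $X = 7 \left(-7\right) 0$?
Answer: $-672339$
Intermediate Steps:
$X = 0$ ($X = \left(-49\right) 0 = 0$)
$2803 - \left(677 - 1806\right) \left(-598 + X\right) = 2803 - \left(677 - 1806\right) \left(-598 + 0\right) = 2803 - \left(-1129\right) \left(-598\right) = 2803 - 675142 = -672339$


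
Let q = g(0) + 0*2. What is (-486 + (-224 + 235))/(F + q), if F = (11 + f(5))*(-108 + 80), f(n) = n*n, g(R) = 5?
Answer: 475/1003 ≈ 0.47358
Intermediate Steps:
f(n) = n²
q = 5 (q = 5 + 0*2 = 5 + 0 = 5)
F = -1008 (F = (11 + 5²)*(-108 + 80) = (11 + 25)*(-28) = 36*(-28) = -1008)
(-486 + (-224 + 235))/(F + q) = (-486 + (-224 + 235))/(-1008 + 5) = (-486 + 11)/(-1003) = -475*(-1/1003) = 475/1003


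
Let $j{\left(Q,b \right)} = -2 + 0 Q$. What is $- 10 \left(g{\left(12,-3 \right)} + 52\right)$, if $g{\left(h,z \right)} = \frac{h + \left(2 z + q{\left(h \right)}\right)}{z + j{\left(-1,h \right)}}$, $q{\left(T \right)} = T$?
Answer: $-484$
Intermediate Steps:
$j{\left(Q,b \right)} = -2$ ($j{\left(Q,b \right)} = -2 + 0 = -2$)
$g{\left(h,z \right)} = \frac{2 h + 2 z}{-2 + z}$ ($g{\left(h,z \right)} = \frac{h + \left(2 z + h\right)}{z - 2} = \frac{h + \left(h + 2 z\right)}{-2 + z} = \frac{2 h + 2 z}{-2 + z}$)
$- 10 \left(g{\left(12,-3 \right)} + 52\right) = - 10 \left(\frac{2 \left(12 - 3\right)}{-2 - 3} + 52\right) = - 10 \left(2 \frac{1}{-5} \cdot 9 + 52\right) = - 10 \left(2 \left(- \frac{1}{5}\right) 9 + 52\right) = - 10 \left(- \frac{18}{5} + 52\right) = \left(-10\right) \frac{242}{5} = -484$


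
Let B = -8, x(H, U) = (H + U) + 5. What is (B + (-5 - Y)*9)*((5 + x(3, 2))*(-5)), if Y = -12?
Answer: -4125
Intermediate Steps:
x(H, U) = 5 + H + U
(B + (-5 - Y)*9)*((5 + x(3, 2))*(-5)) = (-8 + (-5 - 1*(-12))*9)*((5 + (5 + 3 + 2))*(-5)) = (-8 + (-5 + 12)*9)*((5 + 10)*(-5)) = (-8 + 7*9)*(15*(-5)) = (-8 + 63)*(-75) = 55*(-75) = -4125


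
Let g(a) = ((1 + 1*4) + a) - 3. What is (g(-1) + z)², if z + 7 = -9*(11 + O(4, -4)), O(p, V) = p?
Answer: 19881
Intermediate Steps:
g(a) = 2 + a (g(a) = ((1 + 4) + a) - 3 = (5 + a) - 3 = 2 + a)
z = -142 (z = -7 - 9*(11 + 4) = -7 - 9*15 = -7 - 135 = -142)
(g(-1) + z)² = ((2 - 1) - 142)² = (1 - 142)² = (-141)² = 19881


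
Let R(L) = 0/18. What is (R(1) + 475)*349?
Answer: 165775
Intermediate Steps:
R(L) = 0 (R(L) = 0*(1/18) = 0)
(R(1) + 475)*349 = (0 + 475)*349 = 475*349 = 165775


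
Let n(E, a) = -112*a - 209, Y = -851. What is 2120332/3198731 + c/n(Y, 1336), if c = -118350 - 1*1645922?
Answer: 5961144206044/479301051771 ≈ 12.437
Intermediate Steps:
c = -1764272 (c = -118350 - 1645922 = -1764272)
n(E, a) = -209 - 112*a
2120332/3198731 + c/n(Y, 1336) = 2120332/3198731 - 1764272/(-209 - 112*1336) = 2120332*(1/3198731) - 1764272/(-209 - 149632) = 2120332/3198731 - 1764272/(-149841) = 2120332/3198731 - 1764272*(-1/149841) = 2120332/3198731 + 1764272/149841 = 5961144206044/479301051771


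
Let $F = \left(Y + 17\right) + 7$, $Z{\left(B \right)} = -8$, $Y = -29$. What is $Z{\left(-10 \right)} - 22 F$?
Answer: $102$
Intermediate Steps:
$F = -5$ ($F = \left(-29 + 17\right) + 7 = -12 + 7 = -5$)
$Z{\left(-10 \right)} - 22 F = -8 - -110 = -8 + 110 = 102$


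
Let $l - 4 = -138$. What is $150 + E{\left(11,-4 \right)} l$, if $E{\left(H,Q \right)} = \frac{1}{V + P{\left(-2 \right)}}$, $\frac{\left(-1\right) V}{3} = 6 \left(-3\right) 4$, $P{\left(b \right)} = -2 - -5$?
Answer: $\frac{32716}{219} \approx 149.39$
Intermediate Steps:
$l = -134$ ($l = 4 - 138 = -134$)
$P{\left(b \right)} = 3$ ($P{\left(b \right)} = -2 + 5 = 3$)
$V = 216$ ($V = - 3 \cdot 6 \left(-3\right) 4 = - 3 \left(\left(-18\right) 4\right) = \left(-3\right) \left(-72\right) = 216$)
$E{\left(H,Q \right)} = \frac{1}{219}$ ($E{\left(H,Q \right)} = \frac{1}{216 + 3} = \frac{1}{219}$)
$150 + E{\left(11,-4 \right)} l = 150 + \frac{1}{219} \left(-134\right) = 150 - \frac{134}{219} = \frac{32716}{219}$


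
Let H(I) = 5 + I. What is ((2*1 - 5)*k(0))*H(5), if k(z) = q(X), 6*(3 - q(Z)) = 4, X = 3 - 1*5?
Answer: -70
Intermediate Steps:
X = -2 (X = 3 - 5 = -2)
q(Z) = 7/3 (q(Z) = 3 - ⅙*4 = 3 - ⅔ = 7/3)
k(z) = 7/3
((2*1 - 5)*k(0))*H(5) = ((2*1 - 5)*(7/3))*(5 + 5) = ((2 - 5)*(7/3))*10 = -3*7/3*10 = -7*10 = -70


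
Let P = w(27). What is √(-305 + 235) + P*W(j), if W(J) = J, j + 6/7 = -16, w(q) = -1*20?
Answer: 2360/7 + I*√70 ≈ 337.14 + 8.3666*I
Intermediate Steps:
w(q) = -20
j = -118/7 (j = -6/7 - 16 = -118/7 ≈ -16.857)
P = -20
√(-305 + 235) + P*W(j) = √(-305 + 235) - 20*(-118/7) = √(-70) + 2360/7 = I*√70 + 2360/7 = 2360/7 + I*√70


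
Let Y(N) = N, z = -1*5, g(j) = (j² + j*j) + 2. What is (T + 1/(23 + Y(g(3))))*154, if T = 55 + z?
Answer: 331254/43 ≈ 7703.6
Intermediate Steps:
g(j) = 2 + 2*j² (g(j) = (j² + j²) + 2 = 2*j² + 2 = 2 + 2*j²)
z = -5
T = 50 (T = 55 - 5 = 50)
(T + 1/(23 + Y(g(3))))*154 = (50 + 1/(23 + (2 + 2*3²)))*154 = (50 + 1/(23 + (2 + 2*9)))*154 = (50 + 1/(23 + (2 + 18)))*154 = (50 + 1/(23 + 20))*154 = (50 + 1/43)*154 = (2151/43)*154 = 331254/43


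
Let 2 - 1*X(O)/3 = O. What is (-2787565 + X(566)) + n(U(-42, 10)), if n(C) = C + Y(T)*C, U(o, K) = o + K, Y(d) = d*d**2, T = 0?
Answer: -2789289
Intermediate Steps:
Y(d) = d**3
X(O) = 6 - 3*O
U(o, K) = K + o
n(C) = C (n(C) = C + 0**3*C = C + 0*C = C + 0 = C)
(-2787565 + X(566)) + n(U(-42, 10)) = (-2787565 + (6 - 3*566)) + (10 - 42) = (-2787565 + (6 - 1698)) - 32 = (-2787565 - 1692) - 32 = -2789257 - 32 = -2789289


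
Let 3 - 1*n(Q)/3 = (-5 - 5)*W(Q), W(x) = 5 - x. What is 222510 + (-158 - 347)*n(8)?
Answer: 263415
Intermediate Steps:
n(Q) = 159 - 30*Q (n(Q) = 9 - 3*(-5 - 5)*(5 - Q) = 9 - (-30)*(5 - Q) = 9 - 3*(-50 + 10*Q) = 9 + (150 - 30*Q) = 159 - 30*Q)
222510 + (-158 - 347)*n(8) = 222510 + (-158 - 347)*(159 - 30*8) = 222510 - 505*(159 - 240) = 222510 - 505*(-81) = 222510 + 40905 = 263415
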